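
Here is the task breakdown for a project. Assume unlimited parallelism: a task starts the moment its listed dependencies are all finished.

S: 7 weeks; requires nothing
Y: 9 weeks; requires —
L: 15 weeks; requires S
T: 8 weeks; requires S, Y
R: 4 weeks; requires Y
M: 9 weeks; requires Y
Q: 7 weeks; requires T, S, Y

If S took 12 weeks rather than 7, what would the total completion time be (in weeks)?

As given, the longest chain is Y→T→Q = 9+8+7 = 24, so the finish is 24 weeks.
The longest path through S is only 22 weeks, so S has float 2.
Now S→L = 12+15 = 27 is longest, so the finish becomes 27 weeks.

27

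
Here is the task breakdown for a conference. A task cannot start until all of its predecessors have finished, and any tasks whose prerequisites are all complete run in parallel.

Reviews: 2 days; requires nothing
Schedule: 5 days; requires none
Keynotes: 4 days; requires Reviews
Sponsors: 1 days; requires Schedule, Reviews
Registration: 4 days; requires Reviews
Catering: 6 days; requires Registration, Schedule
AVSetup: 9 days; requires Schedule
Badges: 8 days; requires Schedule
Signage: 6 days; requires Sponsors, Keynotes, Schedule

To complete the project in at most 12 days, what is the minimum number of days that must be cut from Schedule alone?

2

Current finish: 14 days; target: 12.
Schedule is on every critical path, so each day cut from Schedule cuts the finish by one (this holds down to a finish of 12).
Need 14 − 12 = 2 days off Schedule → Schedule becomes 3 days, finish becomes 12.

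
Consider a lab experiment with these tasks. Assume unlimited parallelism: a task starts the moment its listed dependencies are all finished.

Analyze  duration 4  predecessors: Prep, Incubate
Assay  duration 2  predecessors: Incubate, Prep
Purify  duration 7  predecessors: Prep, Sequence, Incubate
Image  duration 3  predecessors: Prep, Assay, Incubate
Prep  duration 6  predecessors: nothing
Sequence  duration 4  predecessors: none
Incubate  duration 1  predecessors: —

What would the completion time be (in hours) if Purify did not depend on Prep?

With the dependency in place, Prep→Purify = 6+7 = 13 sets the finish at 13 hours.
Without Prep→Purify, Purify's earliest start moves from 6 to 4.
New critical path: Prep→Assay→Image = 6+2+3 = 11 ⇒ 11 hours.

11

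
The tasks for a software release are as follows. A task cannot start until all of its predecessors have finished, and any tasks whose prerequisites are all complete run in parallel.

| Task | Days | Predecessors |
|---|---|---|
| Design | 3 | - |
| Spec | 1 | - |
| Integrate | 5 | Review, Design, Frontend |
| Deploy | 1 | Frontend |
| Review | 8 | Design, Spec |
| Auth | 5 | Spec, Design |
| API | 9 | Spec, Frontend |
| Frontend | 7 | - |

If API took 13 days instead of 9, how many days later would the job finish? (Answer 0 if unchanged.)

4

Critical path before the change: Frontend→API = 7+9 = 16 giving 16 days.
Since API is critical, the +4 change carries straight to that chain (now 20 days).
No other chain overtakes it, so the finish is 20 days.
Change in finish: 20 − 16 = +4 days.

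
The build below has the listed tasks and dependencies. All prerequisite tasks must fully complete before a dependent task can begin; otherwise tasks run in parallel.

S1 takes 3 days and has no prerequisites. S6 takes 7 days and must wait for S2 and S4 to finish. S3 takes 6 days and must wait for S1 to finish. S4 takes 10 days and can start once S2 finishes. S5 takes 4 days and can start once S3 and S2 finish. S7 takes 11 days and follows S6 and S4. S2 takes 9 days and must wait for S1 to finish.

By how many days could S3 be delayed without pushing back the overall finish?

Critical path: S1→S2→S4→S6→S7 = 3+9+10+7+11 = 40, so the finish is 40 days.
S3 finishes as early as 9 and must finish by 36.
Slack of S3 = 30 − 3 = 27 days.

27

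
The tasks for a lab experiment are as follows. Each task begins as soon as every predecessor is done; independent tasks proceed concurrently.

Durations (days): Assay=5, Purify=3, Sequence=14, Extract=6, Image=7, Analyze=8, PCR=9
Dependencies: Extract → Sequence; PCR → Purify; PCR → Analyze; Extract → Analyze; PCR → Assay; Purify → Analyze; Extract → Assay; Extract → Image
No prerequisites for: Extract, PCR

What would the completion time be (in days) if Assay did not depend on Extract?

Original critical path: Extract→Sequence = 6+14 = 20 ⇒ 20 days.
Dropping Extract→Assay doesn't change Assay's earliest start (9); another predecessor still binds.
New critical path: Extract→Sequence = 6+14 = 20 ⇒ 20 days.

20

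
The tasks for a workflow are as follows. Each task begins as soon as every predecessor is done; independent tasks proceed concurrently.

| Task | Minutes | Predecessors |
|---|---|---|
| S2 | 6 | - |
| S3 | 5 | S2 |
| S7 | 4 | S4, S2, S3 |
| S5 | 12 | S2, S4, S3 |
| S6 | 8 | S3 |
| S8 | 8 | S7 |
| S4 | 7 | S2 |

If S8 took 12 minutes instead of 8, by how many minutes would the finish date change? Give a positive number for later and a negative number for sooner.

4

Critical path before the change: S2→S4→S7→S8 = 6+7+4+8 = 25 giving 25 minutes.
Since S8 is critical, the +4 change carries straight to that chain (now 29 minutes).
That remains the longest chain; total 29 minutes.
Change in finish: 29 − 25 = +4 minutes.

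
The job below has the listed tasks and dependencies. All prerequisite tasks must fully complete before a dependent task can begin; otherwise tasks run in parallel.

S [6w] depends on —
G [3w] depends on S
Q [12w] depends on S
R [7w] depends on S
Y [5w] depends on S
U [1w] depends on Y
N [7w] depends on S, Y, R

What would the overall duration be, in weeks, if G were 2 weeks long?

Critical path before the change: S→R→N = 6+7+7 = 20 giving 20 weeks.
G is off the critical path — its longest chain is 9 weeks, giving 11 of slack.
The critical path is still S→R→N; finish is now 20 weeks.

20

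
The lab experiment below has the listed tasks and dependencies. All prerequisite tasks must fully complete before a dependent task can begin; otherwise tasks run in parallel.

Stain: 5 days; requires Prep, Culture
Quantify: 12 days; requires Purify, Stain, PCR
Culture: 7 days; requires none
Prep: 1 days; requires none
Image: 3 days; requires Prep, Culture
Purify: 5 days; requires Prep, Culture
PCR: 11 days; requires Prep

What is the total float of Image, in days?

14

Prep→PCR→Quantify = 1+11+12 = 24 sets the makespan at 24 days.
The longest chain containing Image totals 10 days.
So Image can slip 24 − 10 = 14 days.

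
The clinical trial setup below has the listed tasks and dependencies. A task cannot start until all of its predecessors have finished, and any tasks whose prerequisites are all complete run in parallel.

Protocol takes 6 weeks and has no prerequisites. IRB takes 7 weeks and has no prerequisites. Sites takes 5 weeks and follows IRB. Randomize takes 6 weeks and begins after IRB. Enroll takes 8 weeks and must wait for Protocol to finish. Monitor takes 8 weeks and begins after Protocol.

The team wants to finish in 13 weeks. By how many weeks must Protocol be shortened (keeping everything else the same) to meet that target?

1

Current finish: 14 weeks; target: 13.
Protocol is on every critical path, so each week cut from Protocol cuts the finish by one (this holds down to a finish of 13).
Need 14 − 13 = 1 week off Protocol → Protocol becomes 5 weeks, finish becomes 13.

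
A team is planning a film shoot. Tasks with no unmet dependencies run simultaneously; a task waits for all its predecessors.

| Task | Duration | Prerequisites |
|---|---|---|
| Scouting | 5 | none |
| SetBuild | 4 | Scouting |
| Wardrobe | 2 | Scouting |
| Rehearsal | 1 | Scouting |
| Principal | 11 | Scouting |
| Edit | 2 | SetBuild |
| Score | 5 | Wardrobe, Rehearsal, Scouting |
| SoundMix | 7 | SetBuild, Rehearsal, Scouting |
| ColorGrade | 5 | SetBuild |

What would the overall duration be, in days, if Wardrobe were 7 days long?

Baseline: Scouting→SetBuild→SoundMix = 5+4+7 = 16 → 16 days.
The longest path through Wardrobe is only 12 days, so Wardrobe has float 4.
Now Scouting→Wardrobe→Score = 5+7+5 = 17 is longest, so the finish becomes 17 days.

17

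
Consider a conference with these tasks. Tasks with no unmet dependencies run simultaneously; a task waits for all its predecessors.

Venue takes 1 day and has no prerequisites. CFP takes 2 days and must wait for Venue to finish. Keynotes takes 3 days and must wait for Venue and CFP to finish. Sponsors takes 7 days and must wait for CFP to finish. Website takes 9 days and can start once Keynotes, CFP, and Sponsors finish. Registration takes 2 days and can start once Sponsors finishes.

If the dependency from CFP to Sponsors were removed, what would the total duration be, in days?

16

Original critical path: Venue→CFP→Sponsors→Website = 1+2+7+9 = 19 ⇒ 19 days.
Without CFP→Sponsors, Sponsors's earliest start moves from 3 to 0.
The longest chain is now Sponsors→Website = 7+9 = 16, so the project takes 16 days.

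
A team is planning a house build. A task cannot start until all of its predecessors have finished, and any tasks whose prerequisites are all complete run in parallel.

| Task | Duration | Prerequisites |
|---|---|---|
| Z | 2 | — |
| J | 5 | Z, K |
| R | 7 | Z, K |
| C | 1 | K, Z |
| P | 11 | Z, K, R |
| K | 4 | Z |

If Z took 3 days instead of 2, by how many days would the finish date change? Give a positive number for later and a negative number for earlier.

Actual critical path: Z→K→R→P = 2+4+7+11 = 24 ⇒ 24 days.
Since Z is critical, the +1 change carries straight to that chain (now 25 days).
No other chain overtakes it, so the finish is 25 days.
Change in finish: 25 − 24 = +1 days.

1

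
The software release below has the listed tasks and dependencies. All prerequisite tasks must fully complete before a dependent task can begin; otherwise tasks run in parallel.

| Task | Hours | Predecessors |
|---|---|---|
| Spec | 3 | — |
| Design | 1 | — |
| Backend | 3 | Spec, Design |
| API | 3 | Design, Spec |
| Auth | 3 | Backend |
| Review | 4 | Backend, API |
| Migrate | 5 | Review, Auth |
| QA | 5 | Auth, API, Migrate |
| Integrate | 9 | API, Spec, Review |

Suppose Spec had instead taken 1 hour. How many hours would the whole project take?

The binding path is Spec→Backend→Review→Migrate→QA = 3+3+4+5+5 = 20; finish at 20 hours.
Spec lies on that path, so at 1 hour the path becomes 18 hours.
The critical path is still Spec→Backend→Review→Migrate→QA; finish is now 18 hours.

18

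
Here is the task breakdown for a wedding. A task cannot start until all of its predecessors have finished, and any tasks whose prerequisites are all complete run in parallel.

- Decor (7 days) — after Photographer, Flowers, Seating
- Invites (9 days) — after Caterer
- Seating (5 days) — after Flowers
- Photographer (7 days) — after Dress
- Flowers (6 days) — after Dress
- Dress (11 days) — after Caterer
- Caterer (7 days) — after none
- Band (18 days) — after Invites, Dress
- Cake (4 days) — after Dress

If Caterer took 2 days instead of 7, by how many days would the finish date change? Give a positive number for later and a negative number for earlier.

Baseline: Caterer→Dress→Flowers→Seating→Decor = 7+11+6+5+7 = 36 → 36 days.
Caterer lies on that path, so at 2 days the path becomes 31 days.
No other chain overtakes it, so the finish is 31 days.
Change in finish: 31 − 36 = -5 days.

-5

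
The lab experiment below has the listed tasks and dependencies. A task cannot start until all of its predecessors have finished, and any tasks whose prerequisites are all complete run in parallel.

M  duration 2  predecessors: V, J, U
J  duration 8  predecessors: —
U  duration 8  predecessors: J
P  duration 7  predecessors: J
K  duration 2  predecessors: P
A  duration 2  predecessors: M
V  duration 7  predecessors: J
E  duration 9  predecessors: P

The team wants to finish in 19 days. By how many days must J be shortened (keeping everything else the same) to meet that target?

Current finish: 24 days; target: 19.
J is on every critical path, so each day cut from J cuts the finish by one (this holds down to a finish of 17).
Need 24 − 19 = 5 days off J → J becomes 3 days, finish becomes 19.

5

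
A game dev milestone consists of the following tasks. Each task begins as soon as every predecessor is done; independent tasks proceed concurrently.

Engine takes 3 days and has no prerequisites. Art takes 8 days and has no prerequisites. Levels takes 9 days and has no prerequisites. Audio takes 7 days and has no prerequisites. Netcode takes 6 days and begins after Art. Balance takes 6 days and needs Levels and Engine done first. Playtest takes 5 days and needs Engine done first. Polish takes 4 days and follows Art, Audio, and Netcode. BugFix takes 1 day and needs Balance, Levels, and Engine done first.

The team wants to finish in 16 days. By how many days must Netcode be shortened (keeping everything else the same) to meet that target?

Current finish: 18 days; target: 16.
Netcode is on every critical path, so each day cut from Netcode cuts the finish by one (this holds down to a finish of 16).
Need 18 − 16 = 2 days off Netcode → Netcode becomes 4 days, finish becomes 16.

2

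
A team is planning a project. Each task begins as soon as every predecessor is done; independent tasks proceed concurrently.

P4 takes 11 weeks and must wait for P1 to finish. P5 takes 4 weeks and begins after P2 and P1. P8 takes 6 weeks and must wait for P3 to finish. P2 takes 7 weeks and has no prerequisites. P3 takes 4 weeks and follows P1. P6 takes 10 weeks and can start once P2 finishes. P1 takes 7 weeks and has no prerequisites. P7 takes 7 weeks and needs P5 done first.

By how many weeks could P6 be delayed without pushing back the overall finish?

1

P1→P4 = 7+11 = 18 sets the makespan at 18 weeks.
P6 finishes as early as 17 and must finish by 18.
Slack of P6 = 8 − 7 = 1 week.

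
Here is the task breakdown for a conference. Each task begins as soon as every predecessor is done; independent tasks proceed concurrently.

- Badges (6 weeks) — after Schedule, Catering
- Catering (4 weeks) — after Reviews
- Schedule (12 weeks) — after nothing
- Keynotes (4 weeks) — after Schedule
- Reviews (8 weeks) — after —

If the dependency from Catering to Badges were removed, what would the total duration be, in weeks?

Before: longest chain Reviews→Catering→Badges = 8+4+6 = 18, finish 18.
Dropping Catering→Badges doesn't change Badges's earliest start (12); another predecessor still binds.
The longest chain is now Schedule→Badges = 12+6 = 18, so the schedule takes 18 weeks.

18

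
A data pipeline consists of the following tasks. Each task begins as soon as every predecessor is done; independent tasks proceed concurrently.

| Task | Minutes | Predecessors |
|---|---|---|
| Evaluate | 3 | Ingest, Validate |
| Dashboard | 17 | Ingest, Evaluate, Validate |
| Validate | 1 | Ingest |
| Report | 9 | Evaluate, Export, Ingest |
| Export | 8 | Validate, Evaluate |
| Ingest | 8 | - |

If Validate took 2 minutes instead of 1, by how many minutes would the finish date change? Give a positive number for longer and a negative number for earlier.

Actual critical path: Ingest→Validate→Evaluate→Export→Report = 8+1+3+8+9 = 29 ⇒ 29 minutes.
Validate is on the critical path; changing it to 2 makes that path 30 minutes.
The critical path is still Ingest→Validate→Evaluate→Export→Report; finish is now 30 minutes.
Change in finish: 30 − 29 = +1 minutes.

1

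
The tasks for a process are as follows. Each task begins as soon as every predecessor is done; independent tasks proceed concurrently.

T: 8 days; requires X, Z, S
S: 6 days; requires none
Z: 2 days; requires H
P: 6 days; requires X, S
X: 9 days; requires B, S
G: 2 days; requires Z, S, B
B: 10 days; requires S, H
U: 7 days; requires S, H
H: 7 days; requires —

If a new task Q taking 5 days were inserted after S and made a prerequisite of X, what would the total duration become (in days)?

34

Originally the schedule takes 34 days.
With Q inserted, X now waits for max(B, S, Q).
New critical path: H→B→X→T = 7+10+9+8 = 34 ⇒ 34 days.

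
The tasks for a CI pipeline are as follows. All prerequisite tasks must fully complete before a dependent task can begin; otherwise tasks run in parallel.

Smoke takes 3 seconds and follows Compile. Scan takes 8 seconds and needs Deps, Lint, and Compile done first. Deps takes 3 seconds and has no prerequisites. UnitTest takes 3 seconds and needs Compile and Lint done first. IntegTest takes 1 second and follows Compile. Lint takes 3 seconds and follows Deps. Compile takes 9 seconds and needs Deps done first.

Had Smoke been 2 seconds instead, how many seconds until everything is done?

20

As given, the longest chain is Deps→Compile→Scan = 3+9+8 = 20, so the finish is 20 seconds.
Smoke has 5 seconds of float (longest path through it is 15).
No other chain overtakes it, so the finish is 20 seconds.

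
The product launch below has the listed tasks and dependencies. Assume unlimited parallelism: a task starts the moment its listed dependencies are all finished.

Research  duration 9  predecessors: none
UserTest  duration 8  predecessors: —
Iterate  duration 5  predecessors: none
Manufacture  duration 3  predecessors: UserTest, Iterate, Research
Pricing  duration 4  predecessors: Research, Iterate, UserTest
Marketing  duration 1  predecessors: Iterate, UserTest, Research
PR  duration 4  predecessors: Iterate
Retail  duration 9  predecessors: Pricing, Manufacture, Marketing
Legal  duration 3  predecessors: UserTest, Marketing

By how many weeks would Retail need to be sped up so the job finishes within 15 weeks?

Current finish: 22 weeks; target: 15.
Retail is on every critical path, so each week cut from Retail cuts the finish by one (this holds down to a finish of 14).
Need 22 − 15 = 7 weeks off Retail → Retail becomes 2 weeks, finish becomes 15.

7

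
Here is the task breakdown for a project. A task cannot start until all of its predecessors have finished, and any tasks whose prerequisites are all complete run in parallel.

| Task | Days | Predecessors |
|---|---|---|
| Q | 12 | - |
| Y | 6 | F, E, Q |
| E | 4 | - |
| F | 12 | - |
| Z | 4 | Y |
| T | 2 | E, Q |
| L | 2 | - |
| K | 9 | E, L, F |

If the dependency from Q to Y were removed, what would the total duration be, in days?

Original critical path: Q→Y→Z = 12+6+4 = 22 ⇒ 22 days.
Dropping Q→Y doesn't change Y's earliest start (12); another predecessor still binds.
The longest chain is now F→Y→Z = 12+6+4 = 22, so the project takes 22 days.

22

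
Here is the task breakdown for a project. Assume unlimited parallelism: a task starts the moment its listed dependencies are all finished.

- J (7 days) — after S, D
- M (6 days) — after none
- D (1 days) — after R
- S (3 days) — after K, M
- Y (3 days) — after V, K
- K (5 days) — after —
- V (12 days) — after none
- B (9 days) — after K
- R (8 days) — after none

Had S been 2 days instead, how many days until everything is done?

16

Baseline: M→S→J = 6+3+7 = 16 → 16 days.
S lies on that path, so at 2 days the path becomes 15 days.
The binding chain switches to R→D→J = 8+1+7 = 16; finish 16 days.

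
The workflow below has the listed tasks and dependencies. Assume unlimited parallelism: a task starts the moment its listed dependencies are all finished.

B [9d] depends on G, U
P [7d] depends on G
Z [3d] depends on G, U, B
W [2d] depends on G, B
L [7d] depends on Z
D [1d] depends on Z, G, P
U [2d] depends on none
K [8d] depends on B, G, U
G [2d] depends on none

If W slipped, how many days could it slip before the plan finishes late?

8

The longest chain is U→B→Z→L = 2+9+3+7 = 21; overall finish 21 days.
Longest path through W: 13 days (earliest finish 13, latest finish 21).
Slack of W = 19 − 11 = 8 days.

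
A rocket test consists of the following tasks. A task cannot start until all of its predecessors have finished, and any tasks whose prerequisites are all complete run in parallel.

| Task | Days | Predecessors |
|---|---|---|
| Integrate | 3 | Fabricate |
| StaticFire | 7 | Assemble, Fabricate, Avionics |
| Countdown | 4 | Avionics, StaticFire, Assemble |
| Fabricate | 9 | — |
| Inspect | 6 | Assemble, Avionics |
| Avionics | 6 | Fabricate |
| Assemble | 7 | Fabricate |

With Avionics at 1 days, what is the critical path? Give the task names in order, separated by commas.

Actual critical path: Fabricate→Assemble→StaticFire→Countdown = 9+7+7+4 = 27 ⇒ 27 days.
The longest path through Avionics is only 26 days, so Avionics has float 1.
The critical path is still Fabricate→Assemble→StaticFire→Countdown; finish is now 27 days.

Fabricate, Assemble, StaticFire, Countdown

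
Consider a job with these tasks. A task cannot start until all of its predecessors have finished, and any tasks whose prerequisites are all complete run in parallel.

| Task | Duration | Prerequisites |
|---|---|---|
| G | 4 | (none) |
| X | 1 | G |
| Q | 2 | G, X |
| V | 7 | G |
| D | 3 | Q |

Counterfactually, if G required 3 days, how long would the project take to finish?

Critical path before the change: G→V = 4+7 = 11 giving 11 days.
G lies on that path, so at 3 days the path becomes 10 days.
No other chain overtakes it, so the finish is 10 days.

10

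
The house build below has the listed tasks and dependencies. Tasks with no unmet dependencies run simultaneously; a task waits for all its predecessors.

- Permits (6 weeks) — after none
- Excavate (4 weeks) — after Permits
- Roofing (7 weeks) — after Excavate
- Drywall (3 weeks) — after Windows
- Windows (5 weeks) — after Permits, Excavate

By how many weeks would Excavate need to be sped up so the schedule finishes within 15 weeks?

3

Current finish: 18 weeks; target: 15.
Excavate is on every critical path, so each week cut from Excavate cuts the finish by one (this holds down to a finish of 15).
Need 18 − 15 = 3 weeks off Excavate → Excavate becomes 1 week, finish becomes 15.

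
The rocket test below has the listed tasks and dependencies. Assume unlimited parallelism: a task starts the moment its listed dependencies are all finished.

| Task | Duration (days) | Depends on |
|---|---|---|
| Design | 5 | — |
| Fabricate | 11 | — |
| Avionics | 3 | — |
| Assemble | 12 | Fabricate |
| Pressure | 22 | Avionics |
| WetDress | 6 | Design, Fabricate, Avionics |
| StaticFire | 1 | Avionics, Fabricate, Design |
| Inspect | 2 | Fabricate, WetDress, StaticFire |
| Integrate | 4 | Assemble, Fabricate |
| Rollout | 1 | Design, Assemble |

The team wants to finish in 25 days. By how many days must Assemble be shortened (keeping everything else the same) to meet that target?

2

Current finish: 27 days; target: 25.
Assemble is on every critical path, so each day cut from Assemble cuts the finish by one (this holds down to a finish of 25).
Need 27 − 25 = 2 days off Assemble → Assemble becomes 10 days, finish becomes 25.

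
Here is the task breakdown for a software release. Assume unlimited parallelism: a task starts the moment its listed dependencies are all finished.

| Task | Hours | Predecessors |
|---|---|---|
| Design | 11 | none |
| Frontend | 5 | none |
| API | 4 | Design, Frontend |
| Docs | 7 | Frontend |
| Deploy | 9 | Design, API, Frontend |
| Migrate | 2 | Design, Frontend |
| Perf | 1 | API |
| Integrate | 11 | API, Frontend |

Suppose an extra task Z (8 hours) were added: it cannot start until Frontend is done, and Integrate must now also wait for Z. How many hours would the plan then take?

26

Originally the plan takes 26 hours.
With Z inserted, Integrate now waits for max(API, Frontend, Z).
New critical path: Design→API→Integrate = 11+4+11 = 26 ⇒ 26 hours.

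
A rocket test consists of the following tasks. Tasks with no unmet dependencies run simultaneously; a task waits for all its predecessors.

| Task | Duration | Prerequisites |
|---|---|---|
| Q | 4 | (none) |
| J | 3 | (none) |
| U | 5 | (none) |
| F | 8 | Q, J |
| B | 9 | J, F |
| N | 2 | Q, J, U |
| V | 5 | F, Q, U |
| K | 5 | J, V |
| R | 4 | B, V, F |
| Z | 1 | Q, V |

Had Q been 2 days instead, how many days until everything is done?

24

As given, the longest chain is Q→F→B→R = 4+8+9+4 = 25, so the finish is 25 days.
Since Q is critical, the -2 change carries straight to that chain (now 23 days).
New critical path: J→F→B→R = 3+8+9+4 = 24 ⇒ 24 days.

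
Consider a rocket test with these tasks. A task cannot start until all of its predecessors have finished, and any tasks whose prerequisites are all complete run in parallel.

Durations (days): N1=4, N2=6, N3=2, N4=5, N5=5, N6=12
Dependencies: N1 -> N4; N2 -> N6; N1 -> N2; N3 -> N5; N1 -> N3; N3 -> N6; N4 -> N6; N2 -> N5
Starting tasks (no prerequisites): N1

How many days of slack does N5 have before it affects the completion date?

Critical path: N1→N2→N6 = 4+6+12 = 22, so the finish is 22 days.
The longest chain containing N5 totals 15 days.
Slack of N5 = 17 − 10 = 7 days.

7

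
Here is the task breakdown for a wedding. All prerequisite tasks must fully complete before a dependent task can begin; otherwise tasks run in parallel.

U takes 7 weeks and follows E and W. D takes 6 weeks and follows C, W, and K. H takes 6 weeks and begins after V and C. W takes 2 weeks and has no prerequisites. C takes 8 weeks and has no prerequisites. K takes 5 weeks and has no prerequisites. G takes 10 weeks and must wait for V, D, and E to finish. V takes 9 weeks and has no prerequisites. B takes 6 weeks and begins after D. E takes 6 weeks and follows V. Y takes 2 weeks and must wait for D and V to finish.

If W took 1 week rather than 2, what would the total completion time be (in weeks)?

Critical path before the change: V→E→G = 9+6+10 = 25 giving 25 weeks.
The longest path through W is only 18 weeks, so W has float 7.
The critical path is still V→E→G; finish is now 25 weeks.

25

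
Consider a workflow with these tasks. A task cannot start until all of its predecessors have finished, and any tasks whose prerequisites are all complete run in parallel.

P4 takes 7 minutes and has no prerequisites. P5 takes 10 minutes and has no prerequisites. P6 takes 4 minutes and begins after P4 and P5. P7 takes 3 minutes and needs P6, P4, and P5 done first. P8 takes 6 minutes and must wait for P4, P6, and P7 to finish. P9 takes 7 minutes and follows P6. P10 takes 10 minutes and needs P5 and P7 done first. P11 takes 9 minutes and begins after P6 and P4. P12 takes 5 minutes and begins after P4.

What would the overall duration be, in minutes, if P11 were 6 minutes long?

The binding path is P5→P6→P7→P10 = 10+4+3+10 = 27; finish at 27 minutes.
P11 is off the critical path — its longest chain is 23 minutes, giving 4 of slack.
That remains the longest chain; total 27 minutes.

27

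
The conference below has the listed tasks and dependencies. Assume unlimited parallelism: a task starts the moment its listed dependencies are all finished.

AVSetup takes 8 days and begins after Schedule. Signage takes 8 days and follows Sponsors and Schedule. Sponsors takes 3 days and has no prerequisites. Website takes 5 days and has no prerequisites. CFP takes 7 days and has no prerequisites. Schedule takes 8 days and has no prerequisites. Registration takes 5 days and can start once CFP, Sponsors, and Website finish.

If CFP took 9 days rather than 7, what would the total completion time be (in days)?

16

Actual critical path: Schedule→AVSetup = 8+8 = 16 ⇒ 16 days.
The longest path through CFP is only 12 days, so CFP has float 4.
The critical path is still Schedule→AVSetup; finish is now 16 days.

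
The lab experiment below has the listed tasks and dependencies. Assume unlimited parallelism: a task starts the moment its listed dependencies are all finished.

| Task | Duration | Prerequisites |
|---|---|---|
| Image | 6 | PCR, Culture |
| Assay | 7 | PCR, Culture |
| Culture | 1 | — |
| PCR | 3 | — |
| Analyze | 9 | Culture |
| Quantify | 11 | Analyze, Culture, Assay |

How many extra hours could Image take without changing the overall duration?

Culture→Analyze→Quantify = 1+9+11 = 21 sets the makespan at 21 hours.
Longest path through Image: 9 hours (earliest finish 9, latest finish 21).
So Image can slip 21 − 9 = 12 hours.

12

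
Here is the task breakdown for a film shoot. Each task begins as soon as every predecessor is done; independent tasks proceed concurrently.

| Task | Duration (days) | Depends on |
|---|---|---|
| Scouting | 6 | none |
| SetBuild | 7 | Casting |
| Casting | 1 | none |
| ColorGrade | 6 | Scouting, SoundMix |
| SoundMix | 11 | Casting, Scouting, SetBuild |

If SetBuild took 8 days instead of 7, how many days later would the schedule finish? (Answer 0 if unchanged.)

Critical path before the change: Casting→SetBuild→SoundMix→ColorGrade = 1+7+11+6 = 25 giving 25 days.
SetBuild is on the critical path; changing it to 8 makes that path 26 days.
No other chain overtakes it, so the finish is 26 days.
Change in finish: 26 − 25 = +1 days.

1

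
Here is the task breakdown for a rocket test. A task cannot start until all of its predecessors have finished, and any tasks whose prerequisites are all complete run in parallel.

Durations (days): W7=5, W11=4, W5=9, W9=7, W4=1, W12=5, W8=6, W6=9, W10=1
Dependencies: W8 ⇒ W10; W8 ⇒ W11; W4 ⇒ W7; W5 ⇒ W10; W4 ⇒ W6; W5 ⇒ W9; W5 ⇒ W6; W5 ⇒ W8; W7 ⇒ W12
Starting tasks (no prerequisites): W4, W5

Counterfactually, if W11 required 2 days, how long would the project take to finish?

The binding path is W5→W8→W11 = 9+6+4 = 19; finish at 19 days.
Since W11 is critical, the -2 change carries straight to that chain (now 17 days).
Now W5→W6 = 9+9 = 18 is longest, so the finish becomes 18 days.

18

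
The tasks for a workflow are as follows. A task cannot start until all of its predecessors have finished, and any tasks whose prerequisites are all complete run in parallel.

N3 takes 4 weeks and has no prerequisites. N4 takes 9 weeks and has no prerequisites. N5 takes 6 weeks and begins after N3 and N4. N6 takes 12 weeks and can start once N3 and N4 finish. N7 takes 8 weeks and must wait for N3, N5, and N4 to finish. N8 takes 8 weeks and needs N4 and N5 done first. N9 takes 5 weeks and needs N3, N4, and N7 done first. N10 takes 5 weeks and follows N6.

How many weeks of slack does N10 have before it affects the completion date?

The longest chain is N4→N5→N7→N9 = 9+6+8+5 = 28; overall finish 28 weeks.
N10 finishes as early as 26 and must finish by 28.
So N10 can slip 28 − 26 = 2 weeks.

2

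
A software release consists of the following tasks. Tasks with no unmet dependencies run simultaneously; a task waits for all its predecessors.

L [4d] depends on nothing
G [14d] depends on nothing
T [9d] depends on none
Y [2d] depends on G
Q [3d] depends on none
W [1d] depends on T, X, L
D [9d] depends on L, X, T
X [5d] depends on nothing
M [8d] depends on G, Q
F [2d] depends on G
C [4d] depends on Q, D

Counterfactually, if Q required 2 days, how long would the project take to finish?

22

Actual critical path: G→M = 14+8 = 22 ⇒ 22 days.
The longest path through Q is only 11 days, so Q has float 11.
That remains the longest chain; total 22 days.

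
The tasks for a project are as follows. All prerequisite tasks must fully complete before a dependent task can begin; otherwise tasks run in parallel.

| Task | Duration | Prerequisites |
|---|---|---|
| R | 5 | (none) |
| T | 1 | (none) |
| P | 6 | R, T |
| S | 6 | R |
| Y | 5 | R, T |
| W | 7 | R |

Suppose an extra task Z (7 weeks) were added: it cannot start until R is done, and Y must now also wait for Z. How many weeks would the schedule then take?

Originally the schedule takes 12 weeks.
With Z inserted, Y now waits for max(R, T, Z).
New critical path: R→Z→Y = 5+7+5 = 17 ⇒ 17 weeks.

17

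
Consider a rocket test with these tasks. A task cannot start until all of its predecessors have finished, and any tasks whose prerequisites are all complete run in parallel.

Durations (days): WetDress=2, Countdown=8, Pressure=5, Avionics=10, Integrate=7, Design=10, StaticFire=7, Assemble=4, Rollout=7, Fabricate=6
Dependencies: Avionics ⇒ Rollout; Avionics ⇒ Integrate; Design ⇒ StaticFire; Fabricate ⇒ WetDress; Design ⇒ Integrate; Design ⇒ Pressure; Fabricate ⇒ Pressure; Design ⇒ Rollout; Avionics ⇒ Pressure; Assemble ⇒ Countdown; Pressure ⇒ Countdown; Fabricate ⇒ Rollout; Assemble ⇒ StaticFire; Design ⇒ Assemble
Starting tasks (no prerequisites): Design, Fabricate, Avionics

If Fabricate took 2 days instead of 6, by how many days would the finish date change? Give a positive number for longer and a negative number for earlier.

0

Critical path before the change: Design→Pressure→Countdown = 10+5+8 = 23 giving 23 days.
Fabricate has 4 days of float (longest path through it is 19).
That remains the longest chain; total 23 days.
Change in finish: 23 − 23 = +0 days.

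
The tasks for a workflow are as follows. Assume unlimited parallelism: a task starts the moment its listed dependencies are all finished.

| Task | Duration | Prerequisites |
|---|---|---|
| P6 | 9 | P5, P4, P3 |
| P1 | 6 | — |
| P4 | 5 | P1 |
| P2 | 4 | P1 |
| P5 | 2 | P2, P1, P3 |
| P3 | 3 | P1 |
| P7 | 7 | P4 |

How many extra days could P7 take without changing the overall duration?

The longest chain is P1→P2→P5→P6 = 6+4+2+9 = 21; overall finish 21 days.
P7 finishes as early as 18 and must finish by 21.
So P7 can slip 21 − 18 = 3 days.

3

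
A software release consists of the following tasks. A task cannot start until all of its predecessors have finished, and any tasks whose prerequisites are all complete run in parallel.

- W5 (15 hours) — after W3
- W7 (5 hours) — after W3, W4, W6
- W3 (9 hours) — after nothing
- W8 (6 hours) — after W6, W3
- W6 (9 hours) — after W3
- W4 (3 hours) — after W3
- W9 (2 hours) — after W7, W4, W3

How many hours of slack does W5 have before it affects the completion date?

Critical path: W3→W6→W7→W9 = 9+9+5+2 = 25, so the finish is 25 hours.
W5 finishes as early as 24 and must finish by 25.
So W5 can slip 25 − 24 = 1 hour.

1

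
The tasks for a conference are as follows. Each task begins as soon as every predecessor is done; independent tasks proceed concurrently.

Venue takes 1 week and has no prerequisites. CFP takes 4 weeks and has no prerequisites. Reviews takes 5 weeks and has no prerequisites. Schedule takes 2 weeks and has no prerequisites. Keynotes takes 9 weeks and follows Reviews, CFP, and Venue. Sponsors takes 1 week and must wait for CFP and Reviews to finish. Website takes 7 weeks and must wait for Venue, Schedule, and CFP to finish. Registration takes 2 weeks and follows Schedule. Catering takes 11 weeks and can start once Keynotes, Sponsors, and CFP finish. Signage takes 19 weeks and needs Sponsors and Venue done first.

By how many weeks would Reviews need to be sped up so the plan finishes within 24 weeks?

Current finish: 25 weeks; target: 24.
Reviews is on every critical path, so each week cut from Reviews cuts the finish by one (this holds down to a finish of 24).
Need 25 − 24 = 1 week off Reviews → Reviews becomes 4 weeks, finish becomes 24.

1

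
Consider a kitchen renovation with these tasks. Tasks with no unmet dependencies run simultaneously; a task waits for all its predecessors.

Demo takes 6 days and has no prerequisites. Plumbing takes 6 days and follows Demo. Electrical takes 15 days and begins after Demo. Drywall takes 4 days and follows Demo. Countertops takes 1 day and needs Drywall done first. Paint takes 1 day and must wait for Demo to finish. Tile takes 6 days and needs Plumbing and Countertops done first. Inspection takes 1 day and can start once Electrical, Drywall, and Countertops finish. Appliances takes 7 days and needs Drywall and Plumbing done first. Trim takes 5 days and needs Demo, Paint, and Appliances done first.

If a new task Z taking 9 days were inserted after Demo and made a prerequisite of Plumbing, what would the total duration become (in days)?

Originally the plan takes 24 days.
With Z inserted, Plumbing now waits for max(Demo, Z).
New critical path: Demo→Z→Plumbing→Appliances→Trim = 6+9+6+7+5 = 33 ⇒ 33 days.

33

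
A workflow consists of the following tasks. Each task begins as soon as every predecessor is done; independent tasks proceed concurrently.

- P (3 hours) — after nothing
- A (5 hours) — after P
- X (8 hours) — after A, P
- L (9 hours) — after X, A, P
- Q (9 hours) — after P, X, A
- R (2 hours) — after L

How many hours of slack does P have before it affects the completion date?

Critical path: P→A→X→L→R = 3+5+8+9+2 = 27, so the finish is 27 hours.
The longest chain containing P totals 27 hours.
Float = 27 − 27 = 0.

0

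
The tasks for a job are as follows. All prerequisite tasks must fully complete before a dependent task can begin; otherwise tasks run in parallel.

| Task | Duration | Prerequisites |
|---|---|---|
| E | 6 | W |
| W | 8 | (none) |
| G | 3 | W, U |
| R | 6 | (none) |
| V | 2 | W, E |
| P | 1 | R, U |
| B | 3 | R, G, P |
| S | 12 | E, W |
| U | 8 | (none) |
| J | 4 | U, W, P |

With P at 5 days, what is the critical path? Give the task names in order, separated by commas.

Critical path before the change: W→E→S = 8+6+12 = 26 giving 26 days.
P has 13 days of float (longest path through it is 13).
The critical path is still W→E→S; finish is now 26 days.

W, E, S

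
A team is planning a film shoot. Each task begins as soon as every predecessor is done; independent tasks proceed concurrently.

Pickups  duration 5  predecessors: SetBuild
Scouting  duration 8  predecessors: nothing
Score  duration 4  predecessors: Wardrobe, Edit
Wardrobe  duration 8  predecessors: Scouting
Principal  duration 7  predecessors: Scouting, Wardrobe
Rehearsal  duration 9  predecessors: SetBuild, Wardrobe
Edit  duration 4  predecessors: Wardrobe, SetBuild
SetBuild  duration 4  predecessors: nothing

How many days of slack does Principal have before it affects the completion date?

Critical path: Scouting→Wardrobe→Rehearsal = 8+8+9 = 25, so the finish is 25 days.
The longest chain containing Principal totals 23 days.
Slack of Principal = 18 − 16 = 2 days.

2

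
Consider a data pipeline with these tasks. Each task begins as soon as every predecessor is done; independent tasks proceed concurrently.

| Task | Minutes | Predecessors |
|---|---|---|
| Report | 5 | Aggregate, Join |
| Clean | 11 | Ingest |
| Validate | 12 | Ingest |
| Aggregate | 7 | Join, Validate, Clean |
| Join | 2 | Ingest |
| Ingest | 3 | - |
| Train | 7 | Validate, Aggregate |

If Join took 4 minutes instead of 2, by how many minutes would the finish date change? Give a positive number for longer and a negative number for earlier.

The binding path is Ingest→Validate→Aggregate→Train = 3+12+7+7 = 29; finish at 29 minutes.
Join has 10 minutes of float (longest path through it is 19).
No other chain overtakes it, so the finish is 29 minutes.
Change in finish: 29 − 29 = +0 minutes.

0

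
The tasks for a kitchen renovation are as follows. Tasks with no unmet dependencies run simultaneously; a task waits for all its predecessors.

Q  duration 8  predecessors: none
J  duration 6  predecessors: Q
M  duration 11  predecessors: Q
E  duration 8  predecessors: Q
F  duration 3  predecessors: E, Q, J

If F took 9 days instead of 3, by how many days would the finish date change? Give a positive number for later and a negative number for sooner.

The binding path is Q→E→F = 8+8+3 = 19; finish at 19 days.
F is on the critical path; changing it to 9 makes that path 25 days.
No other chain overtakes it, so the finish is 25 days.
Change in finish: 25 − 19 = +6 days.

6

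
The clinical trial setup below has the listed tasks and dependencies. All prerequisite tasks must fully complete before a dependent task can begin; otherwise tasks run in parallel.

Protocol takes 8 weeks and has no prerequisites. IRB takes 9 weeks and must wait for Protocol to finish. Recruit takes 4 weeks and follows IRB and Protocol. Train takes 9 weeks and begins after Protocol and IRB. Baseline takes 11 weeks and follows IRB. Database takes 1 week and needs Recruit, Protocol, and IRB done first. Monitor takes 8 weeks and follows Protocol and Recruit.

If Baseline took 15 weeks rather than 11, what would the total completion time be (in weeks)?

32

Baseline: Protocol→IRB→Recruit→Monitor = 8+9+4+8 = 29 → 29 weeks.
The longest path through Baseline is only 28 weeks, so Baseline has float 1.
Now Protocol→IRB→Baseline = 8+9+15 = 32 is longest, so the finish becomes 32 weeks.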